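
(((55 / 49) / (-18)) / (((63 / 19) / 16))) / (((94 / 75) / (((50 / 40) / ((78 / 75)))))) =-3265625 / 11316942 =-0.29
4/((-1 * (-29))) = 4/29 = 0.14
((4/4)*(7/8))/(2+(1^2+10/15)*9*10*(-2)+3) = -7/2360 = -0.00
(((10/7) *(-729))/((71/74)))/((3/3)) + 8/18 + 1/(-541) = -2625559705/2419893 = -1084.99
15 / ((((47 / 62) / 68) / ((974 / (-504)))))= -2566490 / 987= -2600.29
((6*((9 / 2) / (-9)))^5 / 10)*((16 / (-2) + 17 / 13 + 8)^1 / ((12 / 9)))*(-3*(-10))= -37179 / 52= -714.98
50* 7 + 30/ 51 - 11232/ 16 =-5974/ 17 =-351.41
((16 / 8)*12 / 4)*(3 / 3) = 6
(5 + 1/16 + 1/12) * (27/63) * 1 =247/112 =2.21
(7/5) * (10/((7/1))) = 2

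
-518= -518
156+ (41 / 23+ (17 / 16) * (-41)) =42033 / 368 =114.22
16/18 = 8/9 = 0.89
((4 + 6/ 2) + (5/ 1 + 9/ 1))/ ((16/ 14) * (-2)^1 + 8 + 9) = 147/ 103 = 1.43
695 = 695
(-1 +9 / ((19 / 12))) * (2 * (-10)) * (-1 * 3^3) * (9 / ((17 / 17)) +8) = 43001.05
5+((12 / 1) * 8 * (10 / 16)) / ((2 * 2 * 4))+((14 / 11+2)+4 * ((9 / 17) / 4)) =9389 / 748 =12.55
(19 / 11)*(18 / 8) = 171 / 44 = 3.89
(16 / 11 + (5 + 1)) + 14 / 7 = 104 / 11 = 9.45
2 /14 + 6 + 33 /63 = 20 /3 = 6.67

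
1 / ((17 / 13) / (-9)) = -117 / 17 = -6.88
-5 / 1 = -5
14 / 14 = 1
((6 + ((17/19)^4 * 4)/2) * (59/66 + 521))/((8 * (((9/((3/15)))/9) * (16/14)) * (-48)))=-5720260483/3302855424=-1.73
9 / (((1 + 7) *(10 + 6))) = 9 / 128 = 0.07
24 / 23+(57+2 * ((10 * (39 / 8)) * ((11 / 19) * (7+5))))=321375 / 437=735.41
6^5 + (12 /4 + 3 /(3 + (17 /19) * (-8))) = 614484 /79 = 7778.28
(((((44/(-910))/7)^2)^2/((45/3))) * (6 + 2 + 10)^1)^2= 1975531447296/264737523578941058714072265625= 0.00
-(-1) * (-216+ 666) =450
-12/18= -2/3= -0.67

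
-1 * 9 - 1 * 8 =-17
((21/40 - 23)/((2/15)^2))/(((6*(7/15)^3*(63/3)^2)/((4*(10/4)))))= -25284375/537824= -47.01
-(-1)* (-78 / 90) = -13 / 15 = -0.87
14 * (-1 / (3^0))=-14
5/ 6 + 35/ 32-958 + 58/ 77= -7061723/ 7392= -955.32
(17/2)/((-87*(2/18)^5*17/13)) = -255879/58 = -4411.71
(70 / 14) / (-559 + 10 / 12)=-30 / 3349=-0.01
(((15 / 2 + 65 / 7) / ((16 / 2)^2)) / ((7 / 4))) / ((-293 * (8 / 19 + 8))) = -893 / 14701568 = -0.00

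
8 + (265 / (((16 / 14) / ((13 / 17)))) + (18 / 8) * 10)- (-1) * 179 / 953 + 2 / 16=3371898 / 16201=208.13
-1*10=-10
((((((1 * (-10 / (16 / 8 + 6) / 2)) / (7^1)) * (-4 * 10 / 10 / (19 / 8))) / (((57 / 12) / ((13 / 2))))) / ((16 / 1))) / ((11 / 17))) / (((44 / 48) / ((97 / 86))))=321555 / 13147981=0.02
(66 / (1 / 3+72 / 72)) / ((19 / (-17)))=-1683 / 38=-44.29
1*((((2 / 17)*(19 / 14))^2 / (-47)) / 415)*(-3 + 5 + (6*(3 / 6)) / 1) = -361 / 55242061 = -0.00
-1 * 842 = -842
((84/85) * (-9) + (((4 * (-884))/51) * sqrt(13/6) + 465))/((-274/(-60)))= 232614/2329 - 1040 * sqrt(78)/411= 77.53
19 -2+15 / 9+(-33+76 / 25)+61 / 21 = -1468 / 175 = -8.39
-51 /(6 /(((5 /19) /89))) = -85 /3382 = -0.03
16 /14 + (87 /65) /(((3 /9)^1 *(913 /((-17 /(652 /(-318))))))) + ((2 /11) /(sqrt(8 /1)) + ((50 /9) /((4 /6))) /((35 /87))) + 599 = sqrt(2) /22 + 84084697001 /135425290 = 620.96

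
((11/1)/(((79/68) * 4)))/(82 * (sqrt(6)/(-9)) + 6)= -23001 * sqrt(6)/492802 - 15147/492802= -0.15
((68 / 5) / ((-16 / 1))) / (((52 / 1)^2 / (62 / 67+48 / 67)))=-187 / 362336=-0.00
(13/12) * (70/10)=7.58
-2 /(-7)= 2 /7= 0.29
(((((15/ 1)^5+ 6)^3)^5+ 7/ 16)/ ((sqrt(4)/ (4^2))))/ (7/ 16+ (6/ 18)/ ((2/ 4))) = 116667866409174542686604200000000000000000000000000000000000000000000000000000000000000000.00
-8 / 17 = -0.47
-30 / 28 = -1.07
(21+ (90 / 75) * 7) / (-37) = -147 / 185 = -0.79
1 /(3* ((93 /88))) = 88 /279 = 0.32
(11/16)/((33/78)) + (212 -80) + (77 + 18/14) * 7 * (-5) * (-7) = 154509/8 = 19313.62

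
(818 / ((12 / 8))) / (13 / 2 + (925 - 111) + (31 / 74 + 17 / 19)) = 1150108 / 1733205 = 0.66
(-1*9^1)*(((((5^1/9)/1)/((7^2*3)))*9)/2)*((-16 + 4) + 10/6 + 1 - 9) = 2.81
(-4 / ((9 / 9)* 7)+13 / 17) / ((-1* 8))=-23 / 952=-0.02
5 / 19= 0.26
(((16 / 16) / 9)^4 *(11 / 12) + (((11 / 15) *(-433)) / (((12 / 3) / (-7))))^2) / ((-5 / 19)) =-46191240663293 / 39366000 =-1173379.07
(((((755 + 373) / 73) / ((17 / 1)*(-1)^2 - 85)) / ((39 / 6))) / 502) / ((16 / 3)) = -423 / 32395064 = -0.00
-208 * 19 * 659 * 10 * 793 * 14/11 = -289136935360/11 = -26285175941.82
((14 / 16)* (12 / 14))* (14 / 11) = 21 / 22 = 0.95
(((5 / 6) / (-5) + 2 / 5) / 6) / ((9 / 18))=7 / 90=0.08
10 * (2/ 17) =20/ 17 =1.18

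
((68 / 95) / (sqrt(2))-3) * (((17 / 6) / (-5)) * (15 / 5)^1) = 51 / 10-289 * sqrt(2) / 475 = 4.24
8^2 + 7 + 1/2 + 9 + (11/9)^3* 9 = 15703/162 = 96.93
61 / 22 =2.77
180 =180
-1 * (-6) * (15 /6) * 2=30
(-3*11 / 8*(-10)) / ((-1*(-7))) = 165 / 28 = 5.89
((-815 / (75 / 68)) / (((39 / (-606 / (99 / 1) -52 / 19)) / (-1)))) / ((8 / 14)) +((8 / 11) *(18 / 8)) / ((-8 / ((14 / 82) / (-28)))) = -293.71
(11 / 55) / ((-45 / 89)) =-89 / 225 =-0.40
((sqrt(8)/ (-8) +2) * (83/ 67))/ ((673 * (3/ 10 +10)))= 1660/ 4644373 - 415 * sqrt(2)/ 9288746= 0.00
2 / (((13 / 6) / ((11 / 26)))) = 66 / 169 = 0.39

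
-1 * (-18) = 18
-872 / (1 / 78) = -68016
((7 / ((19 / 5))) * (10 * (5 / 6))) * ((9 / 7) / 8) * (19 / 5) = 75 / 8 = 9.38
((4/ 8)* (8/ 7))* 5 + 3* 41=881/ 7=125.86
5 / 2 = 2.50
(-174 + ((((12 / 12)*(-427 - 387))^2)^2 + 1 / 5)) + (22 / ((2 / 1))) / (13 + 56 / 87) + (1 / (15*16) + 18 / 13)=1625934073563374279 / 3703440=439033459044.40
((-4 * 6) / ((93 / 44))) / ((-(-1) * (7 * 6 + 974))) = -44 / 3937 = -0.01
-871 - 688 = -1559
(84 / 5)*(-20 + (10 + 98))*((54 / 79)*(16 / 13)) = 6386688 / 5135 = 1243.76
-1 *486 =-486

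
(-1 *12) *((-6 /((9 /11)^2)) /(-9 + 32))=968 /207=4.68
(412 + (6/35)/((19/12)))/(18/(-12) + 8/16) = -274052/665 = -412.11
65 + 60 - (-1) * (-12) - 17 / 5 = 548 / 5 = 109.60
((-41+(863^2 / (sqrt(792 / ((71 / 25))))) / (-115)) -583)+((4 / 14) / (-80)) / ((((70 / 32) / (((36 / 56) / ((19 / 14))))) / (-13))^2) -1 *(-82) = -8389446298 / 15477875 -744769 *sqrt(1562) / 75900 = -929.84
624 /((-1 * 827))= -624 /827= -0.75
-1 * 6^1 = -6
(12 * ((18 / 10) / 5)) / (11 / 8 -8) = -864 / 1325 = -0.65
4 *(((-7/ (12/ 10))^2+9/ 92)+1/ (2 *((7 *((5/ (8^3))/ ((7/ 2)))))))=247264/ 1035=238.90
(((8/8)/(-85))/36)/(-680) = 0.00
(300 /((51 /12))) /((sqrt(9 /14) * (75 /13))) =208 * sqrt(14) /51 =15.26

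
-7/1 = -7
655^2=429025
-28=-28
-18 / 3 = -6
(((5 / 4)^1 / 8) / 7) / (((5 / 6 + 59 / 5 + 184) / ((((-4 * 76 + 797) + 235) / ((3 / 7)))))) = 2275 / 11798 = 0.19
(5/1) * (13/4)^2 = 845/16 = 52.81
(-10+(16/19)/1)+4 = -98/19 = -5.16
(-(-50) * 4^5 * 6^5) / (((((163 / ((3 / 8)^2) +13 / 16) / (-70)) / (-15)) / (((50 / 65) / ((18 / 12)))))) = 401316249600000 / 2171377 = 184821083.40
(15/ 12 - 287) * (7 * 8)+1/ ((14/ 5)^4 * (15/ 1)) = -1844198371/ 115248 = -16002.00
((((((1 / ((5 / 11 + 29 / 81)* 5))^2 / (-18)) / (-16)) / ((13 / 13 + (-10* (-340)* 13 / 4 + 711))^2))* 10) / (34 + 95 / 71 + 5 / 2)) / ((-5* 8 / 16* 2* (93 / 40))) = -77319 / 2236785079486095680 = -0.00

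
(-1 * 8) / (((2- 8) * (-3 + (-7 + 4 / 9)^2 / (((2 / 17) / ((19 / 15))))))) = 3240 / 1117073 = 0.00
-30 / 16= -15 / 8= -1.88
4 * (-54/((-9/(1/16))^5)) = 1/286654464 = 0.00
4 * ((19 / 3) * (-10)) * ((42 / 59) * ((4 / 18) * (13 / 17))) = -276640 / 9027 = -30.65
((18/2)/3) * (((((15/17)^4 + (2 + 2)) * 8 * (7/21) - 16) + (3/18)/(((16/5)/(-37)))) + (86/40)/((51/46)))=-148527373/13363360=-11.11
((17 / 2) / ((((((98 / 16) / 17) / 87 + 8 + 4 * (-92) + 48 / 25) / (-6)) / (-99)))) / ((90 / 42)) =-696963960 / 105918839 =-6.58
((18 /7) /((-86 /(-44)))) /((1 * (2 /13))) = 8.55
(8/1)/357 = 8/357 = 0.02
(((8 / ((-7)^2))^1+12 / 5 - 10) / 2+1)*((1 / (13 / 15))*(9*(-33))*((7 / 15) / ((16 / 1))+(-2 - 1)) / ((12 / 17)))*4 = -399593007 / 25480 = -15682.61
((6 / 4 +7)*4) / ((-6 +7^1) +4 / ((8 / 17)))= 68 / 19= 3.58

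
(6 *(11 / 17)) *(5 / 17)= 330 / 289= 1.14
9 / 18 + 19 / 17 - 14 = -421 / 34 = -12.38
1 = 1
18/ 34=9/ 17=0.53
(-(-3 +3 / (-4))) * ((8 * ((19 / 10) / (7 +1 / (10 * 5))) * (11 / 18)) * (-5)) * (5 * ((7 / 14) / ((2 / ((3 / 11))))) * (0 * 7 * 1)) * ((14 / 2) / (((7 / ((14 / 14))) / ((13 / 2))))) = 0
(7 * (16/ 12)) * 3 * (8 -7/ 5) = 924/ 5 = 184.80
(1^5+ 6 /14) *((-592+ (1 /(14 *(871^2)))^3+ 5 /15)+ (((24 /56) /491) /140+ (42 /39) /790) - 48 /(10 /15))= -948.09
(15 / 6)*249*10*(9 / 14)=56025 / 14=4001.79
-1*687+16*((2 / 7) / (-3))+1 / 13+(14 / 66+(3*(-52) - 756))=-1601835 / 1001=-1600.23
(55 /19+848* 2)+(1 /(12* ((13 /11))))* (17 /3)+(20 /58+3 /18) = 1699.81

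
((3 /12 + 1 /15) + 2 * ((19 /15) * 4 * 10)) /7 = 2033 /140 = 14.52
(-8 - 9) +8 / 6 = -47 / 3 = -15.67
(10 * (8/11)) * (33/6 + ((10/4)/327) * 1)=144080/3597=40.06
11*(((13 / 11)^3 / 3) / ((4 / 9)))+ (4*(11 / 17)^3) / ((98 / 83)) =14.54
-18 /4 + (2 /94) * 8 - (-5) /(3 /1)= -751 /282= -2.66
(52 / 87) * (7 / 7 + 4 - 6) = -52 / 87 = -0.60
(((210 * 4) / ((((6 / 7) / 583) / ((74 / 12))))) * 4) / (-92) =-10569790 / 69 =-153185.36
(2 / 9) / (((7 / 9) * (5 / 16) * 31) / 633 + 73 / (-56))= -141792 / 824167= -0.17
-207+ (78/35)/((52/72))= -7137/35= -203.91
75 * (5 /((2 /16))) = 3000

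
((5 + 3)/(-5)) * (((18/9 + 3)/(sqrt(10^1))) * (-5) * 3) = 12 * sqrt(10) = 37.95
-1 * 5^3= -125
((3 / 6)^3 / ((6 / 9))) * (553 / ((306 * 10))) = 553 / 16320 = 0.03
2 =2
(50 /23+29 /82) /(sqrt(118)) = 4767 * sqrt(118) /222548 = 0.23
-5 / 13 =-0.38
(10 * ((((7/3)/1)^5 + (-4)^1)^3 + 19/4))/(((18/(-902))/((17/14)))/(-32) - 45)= -4870876338649596440/79208506396539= -61494.36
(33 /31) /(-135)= -11 /1395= -0.01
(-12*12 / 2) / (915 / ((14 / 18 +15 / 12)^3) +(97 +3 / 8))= -224073792 / 644566163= -0.35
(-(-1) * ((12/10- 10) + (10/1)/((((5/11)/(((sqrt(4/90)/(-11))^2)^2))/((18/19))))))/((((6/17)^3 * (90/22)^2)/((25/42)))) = -8785883509/1234124100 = -7.12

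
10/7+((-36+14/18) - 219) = -15926/63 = -252.79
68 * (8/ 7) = 544/ 7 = 77.71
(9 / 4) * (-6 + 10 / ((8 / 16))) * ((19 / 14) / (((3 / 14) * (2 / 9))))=3591 / 4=897.75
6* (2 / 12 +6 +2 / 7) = 271 / 7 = 38.71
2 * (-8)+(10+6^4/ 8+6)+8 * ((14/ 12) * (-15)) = 22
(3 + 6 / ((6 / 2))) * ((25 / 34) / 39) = 125 / 1326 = 0.09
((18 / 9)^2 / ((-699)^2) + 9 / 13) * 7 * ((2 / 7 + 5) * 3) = 76.85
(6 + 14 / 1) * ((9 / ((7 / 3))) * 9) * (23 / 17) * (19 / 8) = 2230.90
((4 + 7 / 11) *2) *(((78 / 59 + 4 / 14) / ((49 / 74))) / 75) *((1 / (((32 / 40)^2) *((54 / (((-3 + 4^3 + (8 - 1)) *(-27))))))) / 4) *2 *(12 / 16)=-2662557 / 445214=-5.98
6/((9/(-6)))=-4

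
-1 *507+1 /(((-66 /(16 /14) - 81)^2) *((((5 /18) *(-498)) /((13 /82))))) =-885736668479 /1747015125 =-507.00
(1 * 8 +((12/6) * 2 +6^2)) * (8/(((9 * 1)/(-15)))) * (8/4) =-1280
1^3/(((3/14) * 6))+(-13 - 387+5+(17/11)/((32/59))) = -1239869/3168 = -391.37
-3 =-3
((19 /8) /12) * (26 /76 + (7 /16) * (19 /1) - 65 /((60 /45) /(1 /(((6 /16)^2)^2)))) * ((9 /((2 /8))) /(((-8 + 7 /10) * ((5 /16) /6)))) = 20163203 /438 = 46034.71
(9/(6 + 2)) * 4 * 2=9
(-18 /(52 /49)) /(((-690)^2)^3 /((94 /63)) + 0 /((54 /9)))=-329 /1402936120053000000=-0.00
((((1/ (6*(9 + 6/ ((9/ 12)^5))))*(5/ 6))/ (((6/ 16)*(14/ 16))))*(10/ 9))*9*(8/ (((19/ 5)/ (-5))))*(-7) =480000/ 52763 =9.10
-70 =-70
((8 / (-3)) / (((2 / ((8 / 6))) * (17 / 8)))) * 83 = -10624 / 153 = -69.44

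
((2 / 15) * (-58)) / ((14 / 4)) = -232 / 105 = -2.21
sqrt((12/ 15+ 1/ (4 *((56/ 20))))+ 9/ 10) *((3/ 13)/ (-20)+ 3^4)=21057 *sqrt(35070)/ 36400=108.33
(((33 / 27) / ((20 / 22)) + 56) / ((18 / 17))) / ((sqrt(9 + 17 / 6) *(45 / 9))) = 87737 *sqrt(426) / 575100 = 3.15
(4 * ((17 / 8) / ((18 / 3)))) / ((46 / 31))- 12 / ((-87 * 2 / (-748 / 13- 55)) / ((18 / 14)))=-1877945 / 208104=-9.02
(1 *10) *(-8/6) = -40/3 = -13.33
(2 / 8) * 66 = 33 / 2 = 16.50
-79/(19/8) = -632/19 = -33.26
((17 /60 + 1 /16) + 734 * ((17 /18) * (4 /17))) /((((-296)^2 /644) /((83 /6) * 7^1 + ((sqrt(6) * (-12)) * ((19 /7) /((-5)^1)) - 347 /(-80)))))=51430093 * sqrt(6) /6571200 + 460074664049 /3785011200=140.72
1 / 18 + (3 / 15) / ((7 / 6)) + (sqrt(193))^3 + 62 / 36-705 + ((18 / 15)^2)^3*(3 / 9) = -691085849 / 984375 + 193*sqrt(193) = 1979.19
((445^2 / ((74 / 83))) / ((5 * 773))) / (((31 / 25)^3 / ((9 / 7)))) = 462264609375 / 11928733474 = 38.75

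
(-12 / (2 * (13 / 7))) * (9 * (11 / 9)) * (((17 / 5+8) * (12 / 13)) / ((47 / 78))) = -1896048 / 3055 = -620.64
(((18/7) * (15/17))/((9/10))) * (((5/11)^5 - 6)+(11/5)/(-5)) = -310213032/19165069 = -16.19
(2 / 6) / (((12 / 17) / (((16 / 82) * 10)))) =340 / 369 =0.92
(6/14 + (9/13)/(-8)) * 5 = 1245/728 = 1.71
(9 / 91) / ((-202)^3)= -9 / 750059128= -0.00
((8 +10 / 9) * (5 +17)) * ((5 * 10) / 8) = 11275 / 9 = 1252.78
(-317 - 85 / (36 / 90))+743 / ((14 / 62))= 38653 / 14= 2760.93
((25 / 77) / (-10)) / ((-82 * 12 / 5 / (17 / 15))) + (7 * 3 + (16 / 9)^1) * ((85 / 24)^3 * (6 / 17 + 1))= 537729910315 / 392781312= 1369.03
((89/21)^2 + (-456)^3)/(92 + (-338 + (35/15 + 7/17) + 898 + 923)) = -142171305779/2365671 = -60097.67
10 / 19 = 0.53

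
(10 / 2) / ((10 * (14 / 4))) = 1 / 7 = 0.14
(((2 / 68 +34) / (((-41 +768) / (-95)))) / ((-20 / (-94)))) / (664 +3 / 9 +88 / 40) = -15498015 / 494261128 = -0.03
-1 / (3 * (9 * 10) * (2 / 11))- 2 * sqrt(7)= -2 * sqrt(7)- 11 / 540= -5.31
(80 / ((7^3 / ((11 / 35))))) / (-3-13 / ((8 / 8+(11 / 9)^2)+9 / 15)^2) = -32041 / 1904973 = -0.02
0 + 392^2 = 153664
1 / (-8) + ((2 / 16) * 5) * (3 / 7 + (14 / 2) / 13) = 349 / 728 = 0.48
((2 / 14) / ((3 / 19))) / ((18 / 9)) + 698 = 29335 / 42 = 698.45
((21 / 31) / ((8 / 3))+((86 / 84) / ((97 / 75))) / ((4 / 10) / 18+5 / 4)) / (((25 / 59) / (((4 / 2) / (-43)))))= -1993606047 / 20726950300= -0.10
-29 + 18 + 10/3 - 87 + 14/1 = -242/3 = -80.67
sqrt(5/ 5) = 1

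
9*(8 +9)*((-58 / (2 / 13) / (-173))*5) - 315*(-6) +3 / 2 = 1231269 / 346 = 3558.58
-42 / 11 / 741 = -14 / 2717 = -0.01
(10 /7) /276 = 5 /966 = 0.01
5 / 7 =0.71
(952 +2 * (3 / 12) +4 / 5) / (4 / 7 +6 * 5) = 66731 / 2140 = 31.18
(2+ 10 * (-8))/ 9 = -8.67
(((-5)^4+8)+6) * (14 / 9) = 994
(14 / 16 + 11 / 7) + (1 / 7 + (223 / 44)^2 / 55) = 2278053 / 745360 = 3.06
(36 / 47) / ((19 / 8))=288 / 893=0.32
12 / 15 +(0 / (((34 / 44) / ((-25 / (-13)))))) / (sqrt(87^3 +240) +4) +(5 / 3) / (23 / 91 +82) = 18419 / 22455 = 0.82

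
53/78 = 0.68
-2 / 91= -0.02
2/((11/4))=0.73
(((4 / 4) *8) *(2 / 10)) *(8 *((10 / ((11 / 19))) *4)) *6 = 58368 / 11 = 5306.18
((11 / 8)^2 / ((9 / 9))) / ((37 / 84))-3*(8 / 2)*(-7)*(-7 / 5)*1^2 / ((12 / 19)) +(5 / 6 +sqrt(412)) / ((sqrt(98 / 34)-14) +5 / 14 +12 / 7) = -750634552969 / 4124839920-79492*sqrt(103) / 464509-2744*sqrt(1751) / 464509-3430*sqrt(17) / 1393527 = -183.97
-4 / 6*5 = -10 / 3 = -3.33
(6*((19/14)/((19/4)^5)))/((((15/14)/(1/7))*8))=256/4561235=0.00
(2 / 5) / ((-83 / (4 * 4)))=-32 / 415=-0.08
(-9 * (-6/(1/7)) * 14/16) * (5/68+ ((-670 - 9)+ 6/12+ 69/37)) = -2252048967/10064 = -223772.75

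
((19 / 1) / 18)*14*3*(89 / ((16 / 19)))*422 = 47454533 / 24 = 1977272.21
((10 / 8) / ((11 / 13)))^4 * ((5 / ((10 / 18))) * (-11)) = -160655625 / 340736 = -471.50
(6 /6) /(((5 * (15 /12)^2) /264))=33.79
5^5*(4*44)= 550000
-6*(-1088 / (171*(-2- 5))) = -2176 / 399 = -5.45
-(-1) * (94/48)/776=47/18624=0.00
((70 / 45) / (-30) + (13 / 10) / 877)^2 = 142253329 / 56069504100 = 0.00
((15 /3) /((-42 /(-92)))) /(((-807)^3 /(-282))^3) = 191034320 /112906083569944848843053961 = 0.00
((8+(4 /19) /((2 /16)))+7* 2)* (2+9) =4950 /19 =260.53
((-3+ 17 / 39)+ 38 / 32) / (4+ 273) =-0.00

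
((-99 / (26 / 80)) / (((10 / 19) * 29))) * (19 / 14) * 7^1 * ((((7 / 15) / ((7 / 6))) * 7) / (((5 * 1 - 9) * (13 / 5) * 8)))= 250173 / 39208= 6.38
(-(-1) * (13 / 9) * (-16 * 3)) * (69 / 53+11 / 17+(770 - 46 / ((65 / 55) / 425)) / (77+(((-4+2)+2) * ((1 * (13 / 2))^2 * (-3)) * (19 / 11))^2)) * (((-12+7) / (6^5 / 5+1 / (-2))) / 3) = -1478652800 / 98054929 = -15.08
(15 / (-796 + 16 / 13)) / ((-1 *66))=65 / 227304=0.00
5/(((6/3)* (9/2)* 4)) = 5/36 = 0.14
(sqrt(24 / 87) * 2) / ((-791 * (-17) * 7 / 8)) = 32 * sqrt(58) / 2729741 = 0.00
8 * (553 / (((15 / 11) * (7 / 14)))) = 97328 / 15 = 6488.53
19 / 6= 3.17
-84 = -84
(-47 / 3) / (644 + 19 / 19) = -0.02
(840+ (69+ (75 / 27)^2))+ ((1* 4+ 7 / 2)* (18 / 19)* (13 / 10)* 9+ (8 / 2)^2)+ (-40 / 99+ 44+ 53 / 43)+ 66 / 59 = 91205779187 / 85897746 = 1061.79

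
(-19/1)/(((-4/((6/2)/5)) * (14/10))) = 57/28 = 2.04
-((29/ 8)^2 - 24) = 695/ 64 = 10.86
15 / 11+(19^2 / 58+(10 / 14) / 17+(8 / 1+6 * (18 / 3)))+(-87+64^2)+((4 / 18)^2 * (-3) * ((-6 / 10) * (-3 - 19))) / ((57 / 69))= 263435254297 / 64913310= 4058.26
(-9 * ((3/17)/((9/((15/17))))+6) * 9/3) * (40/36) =-52170/289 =-180.52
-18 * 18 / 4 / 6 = -27 / 2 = -13.50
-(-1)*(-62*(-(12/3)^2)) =992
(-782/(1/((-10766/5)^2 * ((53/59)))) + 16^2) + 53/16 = -3256861713.01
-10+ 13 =3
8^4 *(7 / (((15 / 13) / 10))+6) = 819200 / 3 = 273066.67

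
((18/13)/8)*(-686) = -118.73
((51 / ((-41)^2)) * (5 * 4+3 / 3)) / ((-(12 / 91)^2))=-985439 / 26896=-36.64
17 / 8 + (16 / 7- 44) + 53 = 751 / 56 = 13.41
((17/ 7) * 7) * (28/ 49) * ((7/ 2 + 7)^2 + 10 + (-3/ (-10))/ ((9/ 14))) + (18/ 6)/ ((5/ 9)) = 123698/ 105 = 1178.08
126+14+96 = 236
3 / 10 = 0.30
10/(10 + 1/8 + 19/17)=1360/1529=0.89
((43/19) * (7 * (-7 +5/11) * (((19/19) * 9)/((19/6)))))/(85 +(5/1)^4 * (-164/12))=40824/1171445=0.03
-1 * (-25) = 25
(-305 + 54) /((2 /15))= -3765 /2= -1882.50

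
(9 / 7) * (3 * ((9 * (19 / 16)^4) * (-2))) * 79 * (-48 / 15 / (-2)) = -2501772237 / 143360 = -17450.98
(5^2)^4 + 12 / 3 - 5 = 390624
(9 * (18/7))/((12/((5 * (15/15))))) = 135/14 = 9.64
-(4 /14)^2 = -4 /49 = -0.08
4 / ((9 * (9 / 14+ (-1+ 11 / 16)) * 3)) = 448 / 999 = 0.45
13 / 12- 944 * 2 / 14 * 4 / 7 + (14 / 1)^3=1568797 / 588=2668.02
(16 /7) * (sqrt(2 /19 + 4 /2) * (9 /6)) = 48 * sqrt(190) /133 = 4.97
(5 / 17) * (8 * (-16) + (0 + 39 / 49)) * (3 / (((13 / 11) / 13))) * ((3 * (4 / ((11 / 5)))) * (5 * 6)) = -168291000 / 833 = -202030.01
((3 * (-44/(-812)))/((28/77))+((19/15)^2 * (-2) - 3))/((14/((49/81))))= -1052689/4228200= -0.25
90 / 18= 5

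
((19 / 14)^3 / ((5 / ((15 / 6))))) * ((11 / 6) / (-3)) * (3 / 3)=-75449 / 98784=-0.76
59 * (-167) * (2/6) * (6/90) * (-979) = 9646087/45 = 214357.49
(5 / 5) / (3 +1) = 1 / 4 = 0.25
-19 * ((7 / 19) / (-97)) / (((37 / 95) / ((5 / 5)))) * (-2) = -1330 / 3589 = -0.37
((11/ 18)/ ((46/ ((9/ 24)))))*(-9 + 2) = -0.03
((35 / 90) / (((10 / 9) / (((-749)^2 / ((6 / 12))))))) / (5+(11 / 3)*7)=11781021 / 920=12805.46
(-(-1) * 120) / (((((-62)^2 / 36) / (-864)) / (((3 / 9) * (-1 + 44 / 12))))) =-829440 / 961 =-863.10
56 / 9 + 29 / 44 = 2725 / 396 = 6.88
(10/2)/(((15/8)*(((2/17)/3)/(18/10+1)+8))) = 952/2861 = 0.33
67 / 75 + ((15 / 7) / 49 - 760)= -19526894 / 25725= -759.06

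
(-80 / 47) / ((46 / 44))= -1760 / 1081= -1.63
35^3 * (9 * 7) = 2701125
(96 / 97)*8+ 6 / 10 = 4131 / 485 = 8.52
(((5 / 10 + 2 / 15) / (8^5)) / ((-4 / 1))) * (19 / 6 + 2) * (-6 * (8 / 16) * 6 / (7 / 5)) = 589 / 1835008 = 0.00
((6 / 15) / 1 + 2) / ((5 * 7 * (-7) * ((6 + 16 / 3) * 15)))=-6 / 104125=-0.00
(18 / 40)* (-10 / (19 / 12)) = -54 / 19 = -2.84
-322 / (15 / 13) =-4186 / 15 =-279.07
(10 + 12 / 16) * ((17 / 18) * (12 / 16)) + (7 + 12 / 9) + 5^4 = 61531 / 96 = 640.95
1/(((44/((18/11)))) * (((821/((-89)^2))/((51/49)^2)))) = 185422689/477035482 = 0.39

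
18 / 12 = 3 / 2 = 1.50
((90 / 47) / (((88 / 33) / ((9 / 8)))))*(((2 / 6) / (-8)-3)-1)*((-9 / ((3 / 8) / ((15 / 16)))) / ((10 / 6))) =1060695 / 24064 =44.08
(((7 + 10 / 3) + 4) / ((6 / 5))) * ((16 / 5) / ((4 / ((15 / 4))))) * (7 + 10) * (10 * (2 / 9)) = 36550 / 27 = 1353.70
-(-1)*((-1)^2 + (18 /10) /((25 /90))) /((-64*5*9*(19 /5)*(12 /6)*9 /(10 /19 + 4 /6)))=-3179 /70178400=-0.00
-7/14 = -1/2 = -0.50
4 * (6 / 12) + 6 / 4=7 / 2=3.50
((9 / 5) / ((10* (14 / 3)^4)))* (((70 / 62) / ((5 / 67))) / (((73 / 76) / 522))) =242212437 / 77620900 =3.12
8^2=64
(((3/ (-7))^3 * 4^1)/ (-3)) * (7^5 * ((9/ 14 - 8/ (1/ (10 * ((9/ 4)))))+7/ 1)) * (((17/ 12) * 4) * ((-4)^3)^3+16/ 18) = 451642908752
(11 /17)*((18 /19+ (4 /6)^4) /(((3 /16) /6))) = 620224 /26163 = 23.71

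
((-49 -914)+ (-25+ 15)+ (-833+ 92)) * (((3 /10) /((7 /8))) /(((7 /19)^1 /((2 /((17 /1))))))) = -781584 /4165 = -187.66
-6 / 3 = -2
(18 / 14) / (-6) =-0.21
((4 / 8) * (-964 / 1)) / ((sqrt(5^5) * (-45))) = 482 * sqrt(5) / 5625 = 0.19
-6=-6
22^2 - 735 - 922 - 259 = -1432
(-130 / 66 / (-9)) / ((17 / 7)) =455 / 5049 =0.09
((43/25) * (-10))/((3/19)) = -1634/15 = -108.93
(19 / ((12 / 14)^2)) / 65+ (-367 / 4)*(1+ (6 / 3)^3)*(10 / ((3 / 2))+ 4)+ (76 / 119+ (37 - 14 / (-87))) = -70819137419 / 8075340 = -8769.80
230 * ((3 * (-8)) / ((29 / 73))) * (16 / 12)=-537280 / 29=-18526.90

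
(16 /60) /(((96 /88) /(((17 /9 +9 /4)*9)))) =1639 /180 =9.11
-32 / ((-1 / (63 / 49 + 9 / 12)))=456 / 7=65.14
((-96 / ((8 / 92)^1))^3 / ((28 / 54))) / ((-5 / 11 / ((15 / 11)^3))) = 12261532723200 / 847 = 14476425883.35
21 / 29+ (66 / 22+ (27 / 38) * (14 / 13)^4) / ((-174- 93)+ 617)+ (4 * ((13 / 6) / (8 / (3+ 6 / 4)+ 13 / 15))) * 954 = 292826339445399 / 93635810450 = 3127.29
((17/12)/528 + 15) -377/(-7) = 3054071/44352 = 68.86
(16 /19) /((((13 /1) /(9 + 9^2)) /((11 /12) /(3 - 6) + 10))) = 13960 /247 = 56.52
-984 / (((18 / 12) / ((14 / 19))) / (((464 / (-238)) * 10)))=3043840 / 323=9423.65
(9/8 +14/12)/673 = 55/16152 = 0.00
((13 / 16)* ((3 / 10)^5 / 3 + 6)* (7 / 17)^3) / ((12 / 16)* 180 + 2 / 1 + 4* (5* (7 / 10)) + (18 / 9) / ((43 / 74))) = 115057730697 / 52203572800000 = 0.00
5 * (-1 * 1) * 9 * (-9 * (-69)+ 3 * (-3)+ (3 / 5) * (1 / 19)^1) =-523287 / 19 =-27541.42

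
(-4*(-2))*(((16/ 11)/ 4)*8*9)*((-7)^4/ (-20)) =-1382976/ 55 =-25145.02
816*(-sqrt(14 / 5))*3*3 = -7344*sqrt(70) / 5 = -12288.86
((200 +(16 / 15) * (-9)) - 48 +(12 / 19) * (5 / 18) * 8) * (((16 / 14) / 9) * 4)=1311488 / 17955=73.04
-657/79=-8.32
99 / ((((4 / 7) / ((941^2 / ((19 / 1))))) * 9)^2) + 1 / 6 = 8129757004.89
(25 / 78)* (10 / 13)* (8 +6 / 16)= 8375 / 4056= 2.06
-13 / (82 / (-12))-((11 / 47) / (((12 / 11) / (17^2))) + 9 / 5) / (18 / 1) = -3417481 / 2081160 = -1.64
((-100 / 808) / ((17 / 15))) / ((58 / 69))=-25875 / 199172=-0.13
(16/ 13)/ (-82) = -8/ 533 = -0.02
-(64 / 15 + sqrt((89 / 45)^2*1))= -281 / 45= -6.24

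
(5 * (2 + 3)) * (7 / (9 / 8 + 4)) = 1400 / 41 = 34.15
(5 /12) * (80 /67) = 100 /201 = 0.50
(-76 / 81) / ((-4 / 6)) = 38 / 27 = 1.41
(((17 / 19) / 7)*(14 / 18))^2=289 / 29241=0.01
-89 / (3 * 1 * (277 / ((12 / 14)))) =-178 / 1939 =-0.09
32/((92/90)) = 720/23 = 31.30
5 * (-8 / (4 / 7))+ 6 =-64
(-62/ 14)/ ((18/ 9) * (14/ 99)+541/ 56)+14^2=10780340/ 55127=195.55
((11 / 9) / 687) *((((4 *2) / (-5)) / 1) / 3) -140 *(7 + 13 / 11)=-1168587968 / 1020195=-1145.46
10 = 10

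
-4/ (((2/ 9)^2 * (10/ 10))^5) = -13620251.57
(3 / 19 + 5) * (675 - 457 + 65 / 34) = 366373 / 323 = 1134.28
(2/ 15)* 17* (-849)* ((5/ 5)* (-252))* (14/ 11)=33946416/ 55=617207.56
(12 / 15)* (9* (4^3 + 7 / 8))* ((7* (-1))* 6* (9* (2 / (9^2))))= -21798 / 5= -4359.60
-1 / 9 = -0.11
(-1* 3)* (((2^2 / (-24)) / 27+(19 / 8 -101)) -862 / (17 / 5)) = 3879401 / 3672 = 1056.48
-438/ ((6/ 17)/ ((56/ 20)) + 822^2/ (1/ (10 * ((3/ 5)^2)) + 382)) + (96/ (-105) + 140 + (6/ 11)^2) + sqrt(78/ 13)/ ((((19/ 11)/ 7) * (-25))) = 40613085229834/ 291896032505 -77 * sqrt(6)/ 475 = 138.74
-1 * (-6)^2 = -36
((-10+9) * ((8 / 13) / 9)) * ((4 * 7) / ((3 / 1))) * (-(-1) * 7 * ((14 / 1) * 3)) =-21952 / 117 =-187.62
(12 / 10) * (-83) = -498 / 5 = -99.60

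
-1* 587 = -587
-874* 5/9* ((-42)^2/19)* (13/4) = -146510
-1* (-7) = 7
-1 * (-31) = 31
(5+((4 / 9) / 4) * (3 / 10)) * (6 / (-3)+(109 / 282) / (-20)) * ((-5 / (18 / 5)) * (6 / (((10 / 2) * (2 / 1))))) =1719739 / 203040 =8.47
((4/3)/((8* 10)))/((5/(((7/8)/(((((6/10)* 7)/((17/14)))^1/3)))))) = 17/6720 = 0.00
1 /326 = 0.00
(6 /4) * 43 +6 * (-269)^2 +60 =868581 /2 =434290.50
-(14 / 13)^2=-196 / 169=-1.16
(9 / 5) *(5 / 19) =9 / 19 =0.47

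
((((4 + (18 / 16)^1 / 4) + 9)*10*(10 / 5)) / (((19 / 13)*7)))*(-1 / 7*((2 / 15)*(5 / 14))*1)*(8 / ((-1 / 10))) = 276250 / 19551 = 14.13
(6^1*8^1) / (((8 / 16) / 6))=576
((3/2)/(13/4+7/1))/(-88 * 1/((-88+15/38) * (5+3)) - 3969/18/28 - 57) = -0.00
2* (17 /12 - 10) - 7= -24.17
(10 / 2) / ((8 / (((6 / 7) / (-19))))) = -15 / 532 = -0.03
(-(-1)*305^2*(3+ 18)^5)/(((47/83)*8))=31533650128575/376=83866090767.49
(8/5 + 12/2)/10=19/25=0.76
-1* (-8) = 8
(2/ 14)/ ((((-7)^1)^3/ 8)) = -8/ 2401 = -0.00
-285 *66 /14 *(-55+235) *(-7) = 1692900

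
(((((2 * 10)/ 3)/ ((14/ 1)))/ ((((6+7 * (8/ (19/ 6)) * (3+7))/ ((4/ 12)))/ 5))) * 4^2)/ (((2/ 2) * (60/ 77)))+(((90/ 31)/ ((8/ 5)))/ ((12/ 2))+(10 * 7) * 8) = 6517887185/ 11630952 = 560.39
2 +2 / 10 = 11 / 5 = 2.20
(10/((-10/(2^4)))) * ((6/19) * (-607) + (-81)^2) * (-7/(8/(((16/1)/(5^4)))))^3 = 5313130368/4638671875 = 1.15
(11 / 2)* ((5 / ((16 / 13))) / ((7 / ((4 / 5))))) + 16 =1039 / 56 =18.55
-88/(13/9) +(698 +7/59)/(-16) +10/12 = -3818635/36816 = -103.72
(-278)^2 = 77284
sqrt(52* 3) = 2* sqrt(39) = 12.49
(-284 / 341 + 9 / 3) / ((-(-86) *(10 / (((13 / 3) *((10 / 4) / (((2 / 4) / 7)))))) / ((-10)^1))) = -336245 / 87978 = -3.82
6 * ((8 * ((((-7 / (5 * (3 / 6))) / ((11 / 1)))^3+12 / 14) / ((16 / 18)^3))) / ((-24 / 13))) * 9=-41752714653 / 149072000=-280.08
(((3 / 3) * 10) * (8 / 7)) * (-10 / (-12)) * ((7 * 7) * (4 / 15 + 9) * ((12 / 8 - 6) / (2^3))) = -4865 / 2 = -2432.50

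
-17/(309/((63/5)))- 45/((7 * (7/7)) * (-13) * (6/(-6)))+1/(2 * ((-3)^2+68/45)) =-50547327/44334290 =-1.14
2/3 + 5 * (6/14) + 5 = 164/21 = 7.81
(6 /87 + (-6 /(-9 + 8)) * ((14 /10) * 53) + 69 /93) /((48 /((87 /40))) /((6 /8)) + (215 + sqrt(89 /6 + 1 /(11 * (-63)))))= 437693420626 /239807548067- 19379917 * sqrt(3165778) /1199037740335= 1.80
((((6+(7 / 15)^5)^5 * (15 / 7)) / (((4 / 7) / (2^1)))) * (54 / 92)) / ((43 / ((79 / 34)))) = 158001119556543568761357944230007503 / 83861312104243755340576171875000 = 1884.08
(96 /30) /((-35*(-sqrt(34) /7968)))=63744*sqrt(34) /2975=124.94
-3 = -3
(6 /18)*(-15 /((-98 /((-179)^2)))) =160205 /98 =1634.74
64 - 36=28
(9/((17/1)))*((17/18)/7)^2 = 17/1764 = 0.01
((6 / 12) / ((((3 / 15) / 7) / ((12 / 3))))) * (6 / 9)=140 / 3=46.67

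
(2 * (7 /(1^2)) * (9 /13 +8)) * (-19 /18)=-15029 /117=-128.45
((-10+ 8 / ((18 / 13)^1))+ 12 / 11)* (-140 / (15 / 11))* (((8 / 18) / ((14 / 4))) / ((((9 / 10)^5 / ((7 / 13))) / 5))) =34720000000 / 186535791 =186.13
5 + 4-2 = 7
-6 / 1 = -6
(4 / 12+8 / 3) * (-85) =-255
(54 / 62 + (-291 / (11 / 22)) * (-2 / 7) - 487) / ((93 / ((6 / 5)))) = -138812 / 33635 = -4.13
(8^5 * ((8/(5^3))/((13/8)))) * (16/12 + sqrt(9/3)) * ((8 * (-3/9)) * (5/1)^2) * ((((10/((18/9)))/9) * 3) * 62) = -1040187392 * sqrt(3)/117 - 4160749568/351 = -27252768.68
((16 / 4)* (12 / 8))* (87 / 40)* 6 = 783 / 10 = 78.30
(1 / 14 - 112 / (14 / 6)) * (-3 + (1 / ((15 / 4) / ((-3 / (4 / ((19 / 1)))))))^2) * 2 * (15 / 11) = -52338 / 35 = -1495.37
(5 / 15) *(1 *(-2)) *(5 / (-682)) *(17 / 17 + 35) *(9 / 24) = 45 / 682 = 0.07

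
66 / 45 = 22 / 15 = 1.47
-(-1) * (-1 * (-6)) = 6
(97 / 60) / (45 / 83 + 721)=8051 / 3593280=0.00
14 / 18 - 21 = -182 / 9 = -20.22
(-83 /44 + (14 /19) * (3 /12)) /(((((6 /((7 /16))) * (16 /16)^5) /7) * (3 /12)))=-69727 /20064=-3.48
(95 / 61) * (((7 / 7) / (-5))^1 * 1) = -19 / 61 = -0.31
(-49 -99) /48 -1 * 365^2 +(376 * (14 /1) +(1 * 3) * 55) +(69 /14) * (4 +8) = -10730155 /84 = -127739.94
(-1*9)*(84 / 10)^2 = -15876 / 25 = -635.04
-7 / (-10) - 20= -193 / 10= -19.30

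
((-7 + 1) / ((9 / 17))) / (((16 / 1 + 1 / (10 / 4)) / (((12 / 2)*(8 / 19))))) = -1360 / 779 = -1.75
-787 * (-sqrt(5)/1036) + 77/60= 77/60 + 787 * sqrt(5)/1036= 2.98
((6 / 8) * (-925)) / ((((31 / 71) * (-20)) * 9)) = 8.83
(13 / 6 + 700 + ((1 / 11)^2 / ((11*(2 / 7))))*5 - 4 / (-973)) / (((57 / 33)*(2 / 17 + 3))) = 46377993488 / 355671393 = 130.40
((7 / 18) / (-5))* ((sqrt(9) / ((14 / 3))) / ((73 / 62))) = -31 / 730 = -0.04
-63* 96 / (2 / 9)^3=-551124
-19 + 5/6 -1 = -115/6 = -19.17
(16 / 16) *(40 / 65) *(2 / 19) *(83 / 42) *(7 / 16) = 83 / 1482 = 0.06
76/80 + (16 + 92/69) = 1097/60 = 18.28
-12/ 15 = -4/ 5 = -0.80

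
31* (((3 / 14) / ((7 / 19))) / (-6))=-589 / 196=-3.01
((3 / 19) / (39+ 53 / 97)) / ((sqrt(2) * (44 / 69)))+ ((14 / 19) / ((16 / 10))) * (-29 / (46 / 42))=-21315 / 1748+ 20079 * sqrt(2) / 6413792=-12.19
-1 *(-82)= 82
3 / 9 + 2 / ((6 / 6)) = 7 / 3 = 2.33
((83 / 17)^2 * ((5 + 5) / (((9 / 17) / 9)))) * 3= 206670 / 17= 12157.06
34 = 34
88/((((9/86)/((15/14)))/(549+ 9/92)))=494710.99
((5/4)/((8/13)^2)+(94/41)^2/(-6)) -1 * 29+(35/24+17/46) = -734828687/29693184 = -24.75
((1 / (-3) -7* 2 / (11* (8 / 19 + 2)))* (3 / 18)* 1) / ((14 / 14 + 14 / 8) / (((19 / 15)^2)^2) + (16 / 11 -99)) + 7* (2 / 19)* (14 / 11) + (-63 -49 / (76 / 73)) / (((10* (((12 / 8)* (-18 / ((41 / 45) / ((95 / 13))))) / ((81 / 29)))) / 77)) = 31307522573303848309 / 2637484415442538200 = 11.87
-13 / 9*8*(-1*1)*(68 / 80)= 442 / 45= 9.82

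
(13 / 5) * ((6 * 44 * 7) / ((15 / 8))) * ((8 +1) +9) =1153152 / 25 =46126.08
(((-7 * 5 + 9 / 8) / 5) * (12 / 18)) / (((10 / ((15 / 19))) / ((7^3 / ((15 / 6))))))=-92953 / 1900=-48.92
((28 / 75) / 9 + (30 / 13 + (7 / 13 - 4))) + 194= 1692589 / 8775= 192.89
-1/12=-0.08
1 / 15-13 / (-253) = 448 / 3795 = 0.12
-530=-530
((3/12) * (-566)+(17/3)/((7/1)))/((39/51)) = -100453/546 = -183.98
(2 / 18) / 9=1 / 81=0.01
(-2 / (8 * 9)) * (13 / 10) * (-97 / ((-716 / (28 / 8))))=-8827 / 515520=-0.02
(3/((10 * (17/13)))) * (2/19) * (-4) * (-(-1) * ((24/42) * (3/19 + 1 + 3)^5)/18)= -320013865496/83976897585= -3.81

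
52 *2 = 104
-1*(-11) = 11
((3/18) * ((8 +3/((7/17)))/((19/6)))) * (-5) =-4.02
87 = 87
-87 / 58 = -3 / 2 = -1.50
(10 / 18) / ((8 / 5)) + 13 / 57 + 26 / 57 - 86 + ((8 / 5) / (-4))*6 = -597601 / 6840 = -87.37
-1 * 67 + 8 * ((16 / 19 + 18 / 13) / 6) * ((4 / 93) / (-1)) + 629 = 38720306 / 68913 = 561.87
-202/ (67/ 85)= -256.27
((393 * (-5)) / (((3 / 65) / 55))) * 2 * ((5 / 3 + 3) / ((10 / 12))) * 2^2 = -104904800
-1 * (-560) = 560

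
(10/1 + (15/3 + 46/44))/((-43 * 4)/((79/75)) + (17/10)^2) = -0.10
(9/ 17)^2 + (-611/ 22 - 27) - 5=-378253/ 6358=-59.49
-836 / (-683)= 836 / 683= 1.22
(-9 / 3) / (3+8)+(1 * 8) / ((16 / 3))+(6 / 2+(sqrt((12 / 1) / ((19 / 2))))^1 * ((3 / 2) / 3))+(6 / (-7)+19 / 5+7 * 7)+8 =sqrt(114) / 19+49411 / 770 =64.73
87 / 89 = 0.98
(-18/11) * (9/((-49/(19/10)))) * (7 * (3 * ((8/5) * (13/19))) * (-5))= -25272/385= -65.64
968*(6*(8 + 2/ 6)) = 48400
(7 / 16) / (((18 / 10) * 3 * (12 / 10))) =175 / 2592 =0.07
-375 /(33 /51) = -6375 /11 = -579.55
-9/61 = -0.15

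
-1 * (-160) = 160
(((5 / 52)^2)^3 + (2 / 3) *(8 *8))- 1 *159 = -6899942725861 / 59311828992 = -116.33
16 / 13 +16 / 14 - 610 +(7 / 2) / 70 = -1105789 / 1820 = -607.58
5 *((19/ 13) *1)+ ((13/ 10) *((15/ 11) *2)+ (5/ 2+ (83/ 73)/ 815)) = 227235143/ 17015570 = 13.35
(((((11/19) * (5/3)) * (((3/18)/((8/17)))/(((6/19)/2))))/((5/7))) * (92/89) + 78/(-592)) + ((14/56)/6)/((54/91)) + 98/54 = 20850005/4267728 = 4.89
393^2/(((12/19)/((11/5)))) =10759947/20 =537997.35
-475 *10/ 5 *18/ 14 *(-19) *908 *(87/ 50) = 256658004/ 7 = 36665429.14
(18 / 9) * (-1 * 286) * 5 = -2860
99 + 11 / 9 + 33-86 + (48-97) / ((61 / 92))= -14647 / 549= -26.68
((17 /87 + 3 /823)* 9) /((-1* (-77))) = 6108 /262537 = 0.02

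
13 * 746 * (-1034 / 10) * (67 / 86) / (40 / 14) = -1175751577 / 4300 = -273430.60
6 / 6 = 1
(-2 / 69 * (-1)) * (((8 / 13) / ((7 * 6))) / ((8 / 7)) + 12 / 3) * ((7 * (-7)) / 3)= -15337 / 8073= -1.90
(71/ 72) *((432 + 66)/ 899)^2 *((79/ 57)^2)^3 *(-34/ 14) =-5.21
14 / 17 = 0.82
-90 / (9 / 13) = -130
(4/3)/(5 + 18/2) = 2/21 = 0.10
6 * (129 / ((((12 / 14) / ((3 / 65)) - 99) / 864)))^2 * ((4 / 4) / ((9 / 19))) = 7710194386944 / 316969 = 24324758.53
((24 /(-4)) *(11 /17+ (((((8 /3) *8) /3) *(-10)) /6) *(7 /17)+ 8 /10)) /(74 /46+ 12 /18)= 9.05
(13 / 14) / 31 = 13 / 434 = 0.03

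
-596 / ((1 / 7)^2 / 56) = -1635424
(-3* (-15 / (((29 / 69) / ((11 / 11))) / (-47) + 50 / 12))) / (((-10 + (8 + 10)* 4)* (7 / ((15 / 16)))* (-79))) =-729675 / 2465574832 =-0.00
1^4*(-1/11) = -1/11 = -0.09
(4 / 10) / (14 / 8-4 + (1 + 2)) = 8 / 15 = 0.53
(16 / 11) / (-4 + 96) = 4 / 253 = 0.02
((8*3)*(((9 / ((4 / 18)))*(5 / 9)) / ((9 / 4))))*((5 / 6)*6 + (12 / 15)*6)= 2352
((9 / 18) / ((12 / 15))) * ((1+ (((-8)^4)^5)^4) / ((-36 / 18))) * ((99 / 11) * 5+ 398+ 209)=-359995089448595807152596900000000000000000000000000000000000000000000000000.00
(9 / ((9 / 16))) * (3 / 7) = 48 / 7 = 6.86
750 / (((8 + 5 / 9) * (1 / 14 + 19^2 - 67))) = 0.30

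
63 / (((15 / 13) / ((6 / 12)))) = 273 / 10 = 27.30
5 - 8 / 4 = 3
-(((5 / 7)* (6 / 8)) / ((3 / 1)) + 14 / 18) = -241 / 252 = -0.96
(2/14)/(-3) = -1/21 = -0.05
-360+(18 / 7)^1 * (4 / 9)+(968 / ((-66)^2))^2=-203444 / 567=-358.81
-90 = -90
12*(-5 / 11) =-60 / 11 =-5.45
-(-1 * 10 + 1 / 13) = 129 / 13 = 9.92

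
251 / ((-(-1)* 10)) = 251 / 10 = 25.10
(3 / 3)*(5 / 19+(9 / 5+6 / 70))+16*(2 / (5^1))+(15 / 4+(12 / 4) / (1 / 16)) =32079 / 532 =60.30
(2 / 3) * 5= 10 / 3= 3.33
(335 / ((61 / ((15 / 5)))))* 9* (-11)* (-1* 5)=497475 / 61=8155.33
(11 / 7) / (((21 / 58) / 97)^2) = 348170636 / 3087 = 112786.08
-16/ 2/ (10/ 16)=-64/ 5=-12.80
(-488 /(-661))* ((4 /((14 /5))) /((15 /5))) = 4880 /13881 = 0.35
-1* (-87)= 87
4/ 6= 2/ 3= 0.67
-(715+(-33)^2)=-1804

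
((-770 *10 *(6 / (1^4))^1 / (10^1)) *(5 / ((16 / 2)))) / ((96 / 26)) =-25025 / 32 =-782.03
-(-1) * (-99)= -99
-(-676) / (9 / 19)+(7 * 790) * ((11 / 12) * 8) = 377824 / 9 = 41980.44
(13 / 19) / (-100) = -13 / 1900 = -0.01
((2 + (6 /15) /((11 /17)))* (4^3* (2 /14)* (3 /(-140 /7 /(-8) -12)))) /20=-0.38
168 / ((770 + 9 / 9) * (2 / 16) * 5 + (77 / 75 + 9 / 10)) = 100800 / 290281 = 0.35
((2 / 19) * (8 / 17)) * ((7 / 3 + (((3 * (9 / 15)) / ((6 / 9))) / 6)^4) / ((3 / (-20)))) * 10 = -1139683 / 145350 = -7.84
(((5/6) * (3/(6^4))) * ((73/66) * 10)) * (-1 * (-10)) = 0.21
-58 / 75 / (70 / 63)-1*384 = -48087 / 125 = -384.70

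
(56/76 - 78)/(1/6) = -8808/19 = -463.58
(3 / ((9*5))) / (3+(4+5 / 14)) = 14 / 1545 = 0.01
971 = 971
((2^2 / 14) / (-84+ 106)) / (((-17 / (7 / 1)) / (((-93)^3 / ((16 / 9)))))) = 7239213 / 2992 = 2419.52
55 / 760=11 / 152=0.07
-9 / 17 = -0.53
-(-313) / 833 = 313 / 833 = 0.38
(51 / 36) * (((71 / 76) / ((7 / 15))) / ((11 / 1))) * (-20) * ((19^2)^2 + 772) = -3955731275 / 5852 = -675962.28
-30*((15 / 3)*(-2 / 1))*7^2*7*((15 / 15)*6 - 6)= 0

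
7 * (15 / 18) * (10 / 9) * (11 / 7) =275 / 27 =10.19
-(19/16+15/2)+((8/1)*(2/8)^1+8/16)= -6.19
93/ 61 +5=6.52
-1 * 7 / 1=-7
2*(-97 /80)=-97 /40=-2.42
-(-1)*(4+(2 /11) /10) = 221 /55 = 4.02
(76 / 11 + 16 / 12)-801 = -26161 / 33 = -792.76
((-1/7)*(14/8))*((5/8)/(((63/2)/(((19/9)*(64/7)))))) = -380/3969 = -0.10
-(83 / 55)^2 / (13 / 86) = -592454 / 39325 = -15.07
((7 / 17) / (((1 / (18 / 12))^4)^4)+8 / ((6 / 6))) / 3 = 310239943 / 3342336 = 92.82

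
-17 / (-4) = 17 / 4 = 4.25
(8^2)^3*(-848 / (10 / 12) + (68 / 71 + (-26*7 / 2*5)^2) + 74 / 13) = 249234677039104 / 4615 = 54005347137.40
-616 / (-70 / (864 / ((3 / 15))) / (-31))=-1178496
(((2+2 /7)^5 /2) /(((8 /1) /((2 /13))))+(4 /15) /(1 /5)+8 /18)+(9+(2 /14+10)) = 42318382 /1966419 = 21.52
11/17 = 0.65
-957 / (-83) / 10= 1.15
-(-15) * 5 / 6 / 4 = 25 / 8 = 3.12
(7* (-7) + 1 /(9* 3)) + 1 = -1295 /27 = -47.96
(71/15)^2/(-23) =-5041/5175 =-0.97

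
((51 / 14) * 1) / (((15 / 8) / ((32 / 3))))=2176 / 105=20.72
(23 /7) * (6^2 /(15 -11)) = 207 /7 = 29.57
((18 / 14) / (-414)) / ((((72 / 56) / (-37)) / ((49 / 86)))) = 0.05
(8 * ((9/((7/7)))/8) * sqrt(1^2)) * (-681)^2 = 4173849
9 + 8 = 17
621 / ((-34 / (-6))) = 1863 / 17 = 109.59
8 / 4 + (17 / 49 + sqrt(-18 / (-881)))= 3 * sqrt(1762) / 881 + 115 / 49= 2.49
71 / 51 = 1.39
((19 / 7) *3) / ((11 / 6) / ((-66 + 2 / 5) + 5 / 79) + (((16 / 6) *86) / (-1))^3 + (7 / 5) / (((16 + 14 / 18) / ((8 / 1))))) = -20052846810 / 29703029596894087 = -0.00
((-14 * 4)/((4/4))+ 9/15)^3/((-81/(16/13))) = 340062928/131625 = 2583.57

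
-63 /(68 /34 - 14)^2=-7 /16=-0.44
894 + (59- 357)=596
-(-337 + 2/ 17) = 5727/ 17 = 336.88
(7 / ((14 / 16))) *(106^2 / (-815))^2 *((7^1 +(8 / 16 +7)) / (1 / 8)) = 117157861888 / 664225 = 176382.79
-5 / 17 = -0.29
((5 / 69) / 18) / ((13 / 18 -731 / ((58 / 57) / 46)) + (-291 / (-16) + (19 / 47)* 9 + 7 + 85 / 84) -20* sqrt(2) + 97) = -690418941793000 / 5645551845959476918197 + 139823126016* sqrt(2) / 1881850615319825639399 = -0.00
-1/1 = -1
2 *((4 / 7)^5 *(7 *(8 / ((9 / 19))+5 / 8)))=322816 / 21609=14.94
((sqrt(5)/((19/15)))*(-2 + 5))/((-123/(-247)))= 195*sqrt(5)/41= 10.63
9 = 9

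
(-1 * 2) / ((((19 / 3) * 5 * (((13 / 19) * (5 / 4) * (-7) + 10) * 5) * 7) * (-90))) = 4 / 800625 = 0.00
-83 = -83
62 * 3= 186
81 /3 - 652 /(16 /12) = -462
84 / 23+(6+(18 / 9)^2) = 314 / 23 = 13.65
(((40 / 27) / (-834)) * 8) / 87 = -160 / 979533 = -0.00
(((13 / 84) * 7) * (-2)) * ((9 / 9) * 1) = -13 / 6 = -2.17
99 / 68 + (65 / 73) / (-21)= 147347 / 104244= 1.41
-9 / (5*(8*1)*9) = -1 / 40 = -0.02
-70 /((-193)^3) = 70 /7189057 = 0.00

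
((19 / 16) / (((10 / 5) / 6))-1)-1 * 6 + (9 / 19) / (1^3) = -2.96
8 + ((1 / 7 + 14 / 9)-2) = 7.70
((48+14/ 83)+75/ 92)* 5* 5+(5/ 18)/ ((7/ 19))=1225.35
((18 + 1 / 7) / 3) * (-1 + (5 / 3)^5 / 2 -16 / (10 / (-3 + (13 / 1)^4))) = -14099579243 / 51030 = -276299.81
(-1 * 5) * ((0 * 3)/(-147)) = 0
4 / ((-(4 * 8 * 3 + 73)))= -4 / 169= -0.02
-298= -298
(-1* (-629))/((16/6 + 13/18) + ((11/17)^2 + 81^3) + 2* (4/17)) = 3272058/2764578337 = 0.00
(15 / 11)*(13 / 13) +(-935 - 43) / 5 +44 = -8263 / 55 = -150.24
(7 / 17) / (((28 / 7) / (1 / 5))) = 0.02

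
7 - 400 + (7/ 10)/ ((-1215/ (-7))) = -4774901/ 12150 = -393.00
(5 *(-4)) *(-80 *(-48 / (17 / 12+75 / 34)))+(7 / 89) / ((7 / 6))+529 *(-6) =-1603133520 / 65771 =-24374.47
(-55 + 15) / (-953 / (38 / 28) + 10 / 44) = 16720 / 293429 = 0.06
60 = 60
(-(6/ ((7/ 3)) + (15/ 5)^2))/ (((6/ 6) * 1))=-81/ 7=-11.57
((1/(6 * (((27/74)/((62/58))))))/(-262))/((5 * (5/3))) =-1147/5128650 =-0.00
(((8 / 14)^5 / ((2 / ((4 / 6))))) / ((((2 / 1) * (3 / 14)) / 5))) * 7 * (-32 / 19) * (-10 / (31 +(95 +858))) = 204800 / 7214319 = 0.03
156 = 156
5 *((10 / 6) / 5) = 5 / 3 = 1.67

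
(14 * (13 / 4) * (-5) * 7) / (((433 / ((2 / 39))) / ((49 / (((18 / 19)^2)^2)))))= -1564503605 / 136363824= -11.47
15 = 15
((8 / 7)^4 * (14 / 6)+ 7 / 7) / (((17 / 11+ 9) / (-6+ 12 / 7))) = -281875 / 139258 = -2.02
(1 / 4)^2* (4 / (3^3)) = 1 / 108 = 0.01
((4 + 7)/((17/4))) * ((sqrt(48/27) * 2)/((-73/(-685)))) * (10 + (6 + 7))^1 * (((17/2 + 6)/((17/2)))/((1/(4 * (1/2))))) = 321654080/63291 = 5082.15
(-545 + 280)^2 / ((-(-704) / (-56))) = -5586.08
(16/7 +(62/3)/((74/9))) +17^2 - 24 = 69878/259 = 269.80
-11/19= -0.58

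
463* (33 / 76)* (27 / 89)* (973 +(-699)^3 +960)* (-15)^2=-15850402196678775 / 3382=-4686694913269.89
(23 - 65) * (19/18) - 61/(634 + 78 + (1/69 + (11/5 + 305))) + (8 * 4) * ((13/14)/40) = -1611615658/36921045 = -43.65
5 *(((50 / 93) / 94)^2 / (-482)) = -0.00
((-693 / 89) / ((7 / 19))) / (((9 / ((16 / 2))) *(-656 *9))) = 0.00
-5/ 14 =-0.36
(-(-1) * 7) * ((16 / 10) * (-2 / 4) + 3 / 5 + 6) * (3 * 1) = 609 / 5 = 121.80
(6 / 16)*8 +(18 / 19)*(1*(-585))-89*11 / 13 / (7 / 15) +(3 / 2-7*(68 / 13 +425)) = -12873095 / 3458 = -3722.70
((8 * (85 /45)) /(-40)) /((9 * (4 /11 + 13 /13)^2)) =-2057 /91125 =-0.02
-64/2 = -32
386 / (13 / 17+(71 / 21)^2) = 1446921 / 45715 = 31.65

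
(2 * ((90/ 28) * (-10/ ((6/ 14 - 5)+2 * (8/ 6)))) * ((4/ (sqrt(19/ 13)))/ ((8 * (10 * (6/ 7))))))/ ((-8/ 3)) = -189 * sqrt(247)/ 4864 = -0.61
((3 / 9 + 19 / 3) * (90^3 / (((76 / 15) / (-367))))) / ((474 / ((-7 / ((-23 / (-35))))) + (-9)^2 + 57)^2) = -5576134921875 / 138482678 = -40265.94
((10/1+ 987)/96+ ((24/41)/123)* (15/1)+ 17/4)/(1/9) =7119975/53792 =132.36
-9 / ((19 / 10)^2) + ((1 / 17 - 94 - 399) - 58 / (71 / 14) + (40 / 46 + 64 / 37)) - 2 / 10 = -504.47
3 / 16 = 0.19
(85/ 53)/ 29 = 85/ 1537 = 0.06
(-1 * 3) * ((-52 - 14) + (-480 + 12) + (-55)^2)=-7473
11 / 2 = 5.50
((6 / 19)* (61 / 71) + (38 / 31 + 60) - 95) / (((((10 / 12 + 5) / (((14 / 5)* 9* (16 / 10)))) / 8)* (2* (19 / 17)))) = -82314900864 / 99320125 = -828.78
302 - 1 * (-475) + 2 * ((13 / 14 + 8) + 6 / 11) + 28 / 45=2760116 / 3465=796.57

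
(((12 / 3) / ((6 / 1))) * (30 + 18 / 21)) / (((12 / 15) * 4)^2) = 225 / 112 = 2.01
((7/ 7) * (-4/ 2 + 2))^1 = 0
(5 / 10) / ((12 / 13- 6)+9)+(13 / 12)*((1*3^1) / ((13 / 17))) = 893 / 204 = 4.38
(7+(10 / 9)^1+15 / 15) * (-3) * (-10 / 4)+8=76.33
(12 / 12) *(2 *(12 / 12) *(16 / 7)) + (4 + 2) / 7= 38 / 7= 5.43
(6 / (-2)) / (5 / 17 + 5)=-17 / 30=-0.57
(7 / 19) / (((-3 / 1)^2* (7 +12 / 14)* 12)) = 49 / 112860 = 0.00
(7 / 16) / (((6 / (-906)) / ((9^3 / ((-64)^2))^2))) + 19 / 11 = -1078790843 / 2952790016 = -0.37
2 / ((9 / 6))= 4 / 3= 1.33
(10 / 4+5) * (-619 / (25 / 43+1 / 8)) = -532340 / 81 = -6572.10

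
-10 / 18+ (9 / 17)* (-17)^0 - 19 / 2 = -2915 / 306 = -9.53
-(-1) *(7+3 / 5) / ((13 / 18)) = 684 / 65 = 10.52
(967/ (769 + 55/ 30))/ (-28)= -0.04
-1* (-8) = 8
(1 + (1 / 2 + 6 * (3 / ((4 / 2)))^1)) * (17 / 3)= 119 / 2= 59.50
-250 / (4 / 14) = -875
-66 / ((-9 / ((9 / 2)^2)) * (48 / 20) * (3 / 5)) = 825 / 8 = 103.12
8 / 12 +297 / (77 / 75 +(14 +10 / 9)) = 207737 / 10893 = 19.07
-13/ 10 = -1.30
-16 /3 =-5.33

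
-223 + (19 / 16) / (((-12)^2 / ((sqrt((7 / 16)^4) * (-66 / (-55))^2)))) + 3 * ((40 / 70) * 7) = -86424669 / 409600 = -211.00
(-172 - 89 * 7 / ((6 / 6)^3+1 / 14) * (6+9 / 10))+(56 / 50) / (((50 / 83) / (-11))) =-2627857 / 625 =-4204.57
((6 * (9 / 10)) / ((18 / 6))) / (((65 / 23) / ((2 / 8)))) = 207 / 1300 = 0.16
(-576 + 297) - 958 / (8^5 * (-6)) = -27426337 / 98304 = -279.00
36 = 36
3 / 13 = 0.23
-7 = -7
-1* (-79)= 79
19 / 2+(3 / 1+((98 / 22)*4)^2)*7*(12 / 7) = 932995 / 242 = 3855.35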